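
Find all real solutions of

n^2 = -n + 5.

n = -2.7913 or n = 1.7913

Rearrange to standard form: n^2 + n - 5 = 0.
Discriminant: (1)^2 - 4*1*(-5) = 21.
Quadratic formula: n = (-1 +/- sqrt(21)) / 2.
So n = -1/2 + sqrt(21)/2 ~= 1.7913 or n = -sqrt(21)/2 - 1/2 ~= -2.7913.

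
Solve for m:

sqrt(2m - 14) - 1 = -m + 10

m = 9

Isolate the radical: sqrt(2m - 14) = -m + 11.
Square both sides: 2m - 14 = (-m + 11)^2.
Expand and rearrange: m^2 - 24m + 135 = 0.
Solving gives m = 15 or m = 9.
Check each candidate in the original equation:
  m = 15: sqrt(16) = 4, while -m + 11 = -4 — extraneous.
  m = 9: sqrt(4) = 2, while -m + 11 = 2 — valid.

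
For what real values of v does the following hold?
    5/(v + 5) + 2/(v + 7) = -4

v = -7.8828 or v = -5.8672

Multiply both sides by (v + 5)(v + 7):
5(v + 7) + 2(v + 5) = -4(v + 5)(v + 7).
Expand and collect terms: -4v² - 55v - 185 = 0.
By the quadratic formula, v = (55 ± √65) / -8, so v ≈ -7.8828 or v ≈ -5.8672.
Neither value makes a denominator zero (v ≠ -5, v ≠ -7), so both are valid.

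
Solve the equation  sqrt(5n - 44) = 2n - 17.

n = 9 or n = 9.25

Square both sides: 5n - 44 = (2n - 17)^2.
Expand and rearrange: 4n^2 - 73n + 333 = 0.
Solving gives n = 9.25 or n = 9.
Check each candidate in the original equation:
  n = 9.25: sqrt(2.25) = 1.5, while 2n - 17 = 1.5 — valid.
  n = 9: sqrt(1) = 1, while 2n - 17 = 1 — valid.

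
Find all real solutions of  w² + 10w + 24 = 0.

w = -6 or w = -4

Factor: (w + 6)(w + 4) = 0.
So w = -6 or w = -4.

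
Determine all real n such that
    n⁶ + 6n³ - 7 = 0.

n = -1.9129 or n = 1

Let u = n³. The equation becomes u² + 6u - 7 = 0.
Factor: (u - 1)(u + 7) = 0, so u = 1 or u = -7.
n³ = 1 gives n = 1.
n³ = -7 gives n = -∛(7) ≈ -1.9129.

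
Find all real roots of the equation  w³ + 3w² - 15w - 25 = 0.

w = -5 or w = -1.4495 or w = 3.4495

Possible rational roots are divisors of -25. Testing w = -5 gives 0, so (w + 5) is a factor.
Divide: w³ + 3w² - 15w - 25 = (w + 5)(w² - 2w - 5).
Apply the quadratic formula to w² - 2w - 5 = 0: w = (2 ± √24)/2, i.e. w ≈ 3.4495 or w ≈ -1.4495.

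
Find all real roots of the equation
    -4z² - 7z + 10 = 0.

z = -2.6821 or z = 0.9321

Discriminant: (-7)² − 4·(-4)·10 = 209.
Quadratic formula: z = (7 ± √209) / (-8).
So z = -√(209)/8 - 7/8 ≈ -2.6821 or z = -7/8 + √(209)/8 ≈ 0.9321.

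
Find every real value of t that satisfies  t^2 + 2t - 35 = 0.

Factor: (t - 5)(t + 7) = 0.
So t = 5 or t = -7.

t = -7 or t = 5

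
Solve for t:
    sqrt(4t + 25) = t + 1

Square both sides: 4t + 25 = (t + 1)^2.
Expand and rearrange: t^2 - 2t - 24 = 0.
Solving gives t = 6 or t = -4.
Check each candidate in the original equation:
  t = 6: sqrt(49) = 7, while t + 1 = 7 — valid.
  t = -4: sqrt(9) = 3, while t + 1 = -3 — extraneous.

t = 6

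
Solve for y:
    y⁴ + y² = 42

Let u = y². The equation becomes u² + u - 42 = 0.
Factor: (u - 6)(u + 7) = 0, so u = 6 or u = -7.
y² = 6 gives y = ±√(6) ≈ ±2.4495.
y² = -7 < 0 has no real solution.

y = -2.4495 or y = 2.4495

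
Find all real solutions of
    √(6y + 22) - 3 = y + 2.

Isolate the radical: √(6y + 22) = y + 5.
Square both sides: 6y + 22 = (y + 5)².
Expand and rearrange: y² + 4y + 3 = 0.
Solving gives y = -1 or y = -3.
Check each candidate in the original equation:
  y = -1: √(16) = 4, while y + 5 = 4 — valid.
  y = -3: √(4) = 2, while y + 5 = 2 — valid.

y = -3 or y = -1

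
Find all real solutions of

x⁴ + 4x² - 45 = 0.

x = -2.2361 or x = 2.2361

Let u = x². The equation becomes u² + 4u - 45 = 0.
Factor: (u + 9)(u - 5) = 0, so u = -9 or u = 5.
x² = -9 < 0 has no real solution.
x² = 5 gives x = ±√(5) ≈ ±2.2361.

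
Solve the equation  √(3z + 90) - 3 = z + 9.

Isolate the radical: √(3z + 90) = z + 12.
Square both sides: 3z + 90 = (z + 12)².
Expand and rearrange: z² + 21z + 54 = 0.
Solving gives z = -3 or z = -18.
Check each candidate in the original equation:
  z = -3: √(81) = 9, while z + 12 = 9 — valid.
  z = -18: √(36) = 6, while z + 12 = -6 — extraneous.

z = -3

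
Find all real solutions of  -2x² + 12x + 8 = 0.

x = -0.6056 or x = 6.6056

Discriminant: (12)² − 4·(-2)·8 = 208.
Quadratic formula: x = (-12 ± √208) / (-4).
So x = 3 - √(13) ≈ -0.6056 or x = 3 + √(13) ≈ 6.6056.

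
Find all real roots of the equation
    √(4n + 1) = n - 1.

n = 6

Square both sides: 4n + 1 = (n - 1)².
Expand and rearrange: n² - 6n = 0.
Solving gives n = 6 or n = 0.
Check each candidate in the original equation:
  n = 6: √(25) = 5, while n - 1 = 5 — valid.
  n = 0: √(1) = 1, while n - 1 = -1 — extraneous.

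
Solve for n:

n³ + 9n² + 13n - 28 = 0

n = -6.1401 or n = -4 or n = 1.1401

Possible rational roots are divisors of -28. Testing n = -4 gives 0, so (n + 4) is a factor.
Divide: n³ + 9n² + 13n - 28 = (n + 4)(n² + 5n - 7).
Apply the quadratic formula to n² + 5n - 7 = 0: n = (-5 ± √53)/2, i.e. n ≈ 1.1401 or n ≈ -6.1401.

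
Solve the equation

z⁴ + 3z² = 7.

Let u = z². The equation becomes u² + 3u - 7 = 0.
By the quadratic formula, u = -3/2 + √(37)/2 or u = -√(37)/2 - 3/2.
z² = -3/2 + √(37)/2 gives z = ±√(-3/2 + √(37)/2) ≈ ±1.2415.
z² = -√(37)/2 - 3/2 < 0 has no real solution.

z = -1.2415 or z = 1.2415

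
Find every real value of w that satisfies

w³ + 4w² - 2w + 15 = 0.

w = -5

Possible rational roots are divisors of 15. Testing w = -5 gives 0, so (w + 5) is a factor.
Divide: w³ + 4w² - 2w + 15 = (w + 5)(w² - w + 3).
The quadratic w² - w + 3 has discriminant -11 < 0, so no further real roots.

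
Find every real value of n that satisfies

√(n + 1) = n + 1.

Square both sides: n + 1 = (n + 1)².
Expand and rearrange: n² + n = 0.
Solving gives n = 0 or n = -1.
Check each candidate in the original equation:
  n = 0: √(1) = 1, while n + 1 = 1 — valid.
  n = -1: √(0) = 0, while n + 1 = 0 — valid.

n = -1 or n = 0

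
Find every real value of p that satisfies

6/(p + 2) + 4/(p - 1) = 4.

p = -1 or p = 2.5

Multiply both sides by (p + 2)(p - 1):
6(p - 1) + 4(p + 2) = 4(p + 2)(p - 1).
Expand and collect terms: 4p^2 - 6p - 10 = 0.
Factor or apply the quadratic formula: p = 2.5 or p = -1.
Neither value makes a denominator zero (p != -2, p != 1), so both are valid.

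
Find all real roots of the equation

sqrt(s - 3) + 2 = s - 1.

s = 3 or s = 4

Isolate the radical: sqrt(s - 3) = s - 3.
Square both sides: s - 3 = (s - 3)^2.
Expand and rearrange: s^2 - 7s + 12 = 0.
Solving gives s = 4 or s = 3.
Check each candidate in the original equation:
  s = 4: sqrt(1) = 1, while s - 3 = 1 — valid.
  s = 3: sqrt(0) = 0, while s - 3 = 0 — valid.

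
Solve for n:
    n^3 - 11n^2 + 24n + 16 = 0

Possible rational roots are divisors of 16. Testing n = 4 gives 0, so (n - 4) is a factor.
Divide: n^3 - 11n^2 + 24n + 16 = (n - 4)(n^2 - 7n - 4).
Apply the quadratic formula to n^2 - 7n - 4 = 0: n = (7 +/- sqrt(65))/2, i.e. n ~= 7.5311 or n ~= -0.5311.

n = -0.5311 or n = 4 or n = 7.5311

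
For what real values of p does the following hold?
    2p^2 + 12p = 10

Rearrange to standard form: 2p^2 + 12p - 10 = 0.
Discriminant: (12)^2 - 4*2*(-10) = 224.
Quadratic formula: p = (-12 +/- sqrt(224)) / 4.
So p = -3 + sqrt(14) ~= 0.7417 or p = -sqrt(14) - 3 ~= -6.7417.

p = -6.7417 or p = 0.7417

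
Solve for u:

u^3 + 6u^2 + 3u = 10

u = -5 or u = -2 or u = 1

Rearrange: u^3 + 6u^2 + 3u - 10 = 0.
Possible rational roots are divisors of -10. Testing u = 1 gives 0, so (u - 1) is a factor.
Divide: u^3 + 6u^2 + 3u - 10 = (u - 1)(u^2 + 7u + 10).
Factor the quadratic: u = -2 or u = -5.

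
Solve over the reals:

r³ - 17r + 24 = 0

Possible rational roots are divisors of 24. Testing r = 3 gives 0, so (r - 3) is a factor.
Divide: r³ - 17r + 24 = (r - 3)(r² + 3r - 8).
Apply the quadratic formula to r² + 3r - 8 = 0: r = (-3 ± √41)/2, i.e. r ≈ 1.7016 or r ≈ -4.7016.

r = -4.7016 or r = 1.7016 or r = 3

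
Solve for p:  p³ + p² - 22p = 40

Rearrange: p³ + p² - 22p - 40 = 0.
Possible rational roots are divisors of -40. Testing p = 5 gives 0, so (p - 5) is a factor.
Divide: p³ + p² - 22p - 40 = (p - 5)(p² + 6p + 8).
Factor the quadratic: p = -2 or p = -4.

p = -4 or p = -2 or p = 5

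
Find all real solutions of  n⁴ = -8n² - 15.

Let u = n². The equation becomes u² + 8u + 15 = 0.
Factor: (u + 5)(u + 3) = 0, so u = -5 or u = -3.
n² = -5 < 0 has no real solution.
n² = -3 < 0 has no real solution.

No real solutions.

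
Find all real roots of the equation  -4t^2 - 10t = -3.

Rearrange to standard form: -4t^2 - 10t + 3 = 0.
Discriminant: (-10)^2 - 4*(-4)*3 = 148.
Quadratic formula: t = (10 +/- sqrt(148)) / (-8).
So t = -sqrt(37)/4 - 5/4 ~= -2.7707 or t = -5/4 + sqrt(37)/4 ~= 0.2707.

t = -2.7707 or t = 0.2707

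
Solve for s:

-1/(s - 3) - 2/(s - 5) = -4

Multiply both sides by (s - 3)(s - 5):
-(s - 5) - 2(s - 3) = -4(s - 3)(s - 5).
Expand and collect terms: -4s^2 + 35s - 71 = 0.
By the quadratic formula, s = (-35 +/- sqrt(89)) / -8, so s ~= 3.1958 or s ~= 5.5542.
Neither value makes a denominator zero (s != 3, s != 5), so both are valid.

s = 3.1958 or s = 5.5542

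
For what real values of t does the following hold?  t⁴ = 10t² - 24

t = -2.4495 or t = -2 or t = 2 or t = 2.4495

Let u = t². The equation becomes u² - 10u + 24 = 0.
Factor: (u - 6)(u - 4) = 0, so u = 6 or u = 4.
t² = 6 gives t = ±√(6) ≈ ±2.4495.
t² = 4 gives t = ±2.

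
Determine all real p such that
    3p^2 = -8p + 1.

Rearrange to standard form: 3p^2 + 8p - 1 = 0.
Discriminant: (8)^2 - 4*3*(-1) = 76.
Quadratic formula: p = (-8 +/- sqrt(76)) / 6.
So p = -4/3 + sqrt(19)/3 ~= 0.1196 or p = -sqrt(19)/3 - 4/3 ~= -2.7863.

p = -2.7863 or p = 0.1196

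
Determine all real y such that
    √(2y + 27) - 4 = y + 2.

Isolate the radical: √(2y + 27) = y + 6.
Square both sides: 2y + 27 = (y + 6)².
Expand and rearrange: y² + 10y + 9 = 0.
Solving gives y = -1 or y = -9.
Check each candidate in the original equation:
  y = -1: √(25) = 5, while y + 6 = 5 — valid.
  y = -9: √(9) = 3, while y + 6 = -3 — extraneous.

y = -1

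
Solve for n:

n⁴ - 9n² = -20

Let u = n². The equation becomes u² - 9u + 20 = 0.
Factor: (u - 5)(u - 4) = 0, so u = 5 or u = 4.
n² = 5 gives n = ±√(5) ≈ ±2.2361.
n² = 4 gives n = ±2.

n = -2.2361 or n = -2 or n = 2 or n = 2.2361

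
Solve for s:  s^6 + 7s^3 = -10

s = -1.71 or s = -1.2599

Let u = s^3. The equation becomes u^2 + 7u + 10 = 0.
Factor: (u + 2)(u + 5) = 0, so u = -2 or u = -5.
s^3 = -2 gives s = -(2)^(1/3) ~= -1.2599.
s^3 = -5 gives s = -(5)^(1/3) ~= -1.71.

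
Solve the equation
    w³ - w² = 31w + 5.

Rearrange: w³ - w² - 31w - 5 = 0.
Possible rational roots are divisors of -5. Testing w = -5 gives 0, so (w + 5) is a factor.
Divide: w³ - w² - 31w - 5 = (w + 5)(w² - 6w - 1).
Apply the quadratic formula to w² - 6w - 1 = 0: w = (6 ± √40)/2, i.e. w ≈ 6.1623 or w ≈ -0.1623.

w = -5 or w = -0.1623 or w = 6.1623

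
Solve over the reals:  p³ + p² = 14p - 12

p = -4.6056 or p = 1 or p = 2.6056

Rearrange: p³ + p² - 14p + 12 = 0.
Possible rational roots are divisors of 12. Testing p = 1 gives 0, so (p - 1) is a factor.
Divide: p³ + p² - 14p + 12 = (p - 1)(p² + 2p - 12).
Apply the quadratic formula to p² + 2p - 12 = 0: p = (-2 ± √52)/2, i.e. p ≈ 2.6056 or p ≈ -4.6056.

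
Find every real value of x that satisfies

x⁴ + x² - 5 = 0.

x = -1.3384 or x = 1.3384

Let u = x². The equation becomes u² + u - 5 = 0.
By the quadratic formula, u = -1/2 + √(21)/2 or u = -√(21)/2 - 1/2.
x² = -1/2 + √(21)/2 gives x = ±√(-1/2 + √(21)/2) ≈ ±1.3384.
x² = -√(21)/2 - 1/2 < 0 has no real solution.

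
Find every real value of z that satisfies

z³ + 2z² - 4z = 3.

z = -3 or z = -0.618 or z = 1.618

Rearrange: z³ + 2z² - 4z - 3 = 0.
Possible rational roots are divisors of -3. Testing z = -3 gives 0, so (z + 3) is a factor.
Divide: z³ + 2z² - 4z - 3 = (z + 3)(z² - z - 1).
Apply the quadratic formula to z² - z - 1 = 0: z = (1 ± √5)/2, i.e. z ≈ 1.618 or z ≈ -0.618.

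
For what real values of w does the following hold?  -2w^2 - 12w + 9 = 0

w = -6.6742 or w = 0.6742

Discriminant: (-12)^2 - 4*(-2)*9 = 216.
Quadratic formula: w = (12 +/- sqrt(216)) / (-4).
So w = -3*sqrt(6)/2 - 3 ~= -6.6742 or w = -3 + 3*sqrt(6)/2 ~= 0.6742.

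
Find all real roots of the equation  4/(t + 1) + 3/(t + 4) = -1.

Multiply both sides by (t + 1)(t + 4):
4(t + 4) + 3(t + 1) = -(t + 1)(t + 4).
Expand and collect terms: -t^2 - 12t - 23 = 0.
By the quadratic formula, t = (12 +/- sqrt(52)) / -2, so t ~= -9.6056 or t ~= -2.3944.
Neither value makes a denominator zero (t != -1, t != -4), so both are valid.

t = -9.6056 or t = -2.3944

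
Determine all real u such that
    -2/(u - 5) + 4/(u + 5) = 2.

u = -2.7016 or u = 3.7016

Multiply both sides by (u - 5)(u + 5):
-2(u + 5) + 4(u - 5) = 2(u - 5)(u + 5).
Expand and collect terms: 2u² - 2u - 20 = 0.
By the quadratic formula, u = (2 ± √164) / 4, so u ≈ 3.7016 or u ≈ -2.7016.
Neither value makes a denominator zero (u ≠ 5, u ≠ -5), so both are valid.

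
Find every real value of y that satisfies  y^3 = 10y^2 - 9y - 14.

y = -0.7958 or y = 2 or y = 8.7958

Rearrange: y^3 - 10y^2 + 9y + 14 = 0.
Possible rational roots are divisors of 14. Testing y = 2 gives 0, so (y - 2) is a factor.
Divide: y^3 - 10y^2 + 9y + 14 = (y - 2)(y^2 - 8y - 7).
Apply the quadratic formula to y^2 - 8y - 7 = 0: y = (8 +/- sqrt(92))/2, i.e. y ~= 8.7958 or y ~= -0.7958.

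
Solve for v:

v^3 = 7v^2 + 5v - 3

v = -1 or v = 0.3944 or v = 7.6056

Rearrange: v^3 - 7v^2 - 5v + 3 = 0.
Possible rational roots are divisors of 3. Testing v = -1 gives 0, so (v + 1) is a factor.
Divide: v^3 - 7v^2 - 5v + 3 = (v + 1)(v^2 - 8v + 3).
Apply the quadratic formula to v^2 - 8v + 3 = 0: v = (8 +/- sqrt(52))/2, i.e. v ~= 7.6056 or v ~= 0.3944.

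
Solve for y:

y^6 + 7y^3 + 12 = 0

Let u = y^3. The equation becomes u^2 + 7u + 12 = 0.
Factor: (u + 4)(u + 3) = 0, so u = -4 or u = -3.
y^3 = -4 gives y = -(4)^(1/3) ~= -1.5874.
y^3 = -3 gives y = -(3)^(1/3) ~= -1.4422.

y = -1.5874 or y = -1.4422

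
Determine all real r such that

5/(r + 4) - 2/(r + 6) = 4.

Multiply both sides by (r + 4)(r + 6):
5(r + 6) - 2(r + 4) = 4(r + 4)(r + 6).
Expand and collect terms: 4r² + 37r + 74 = 0.
By the quadratic formula, r = (-37 ± √185) / 8, so r ≈ -2.9248 or r ≈ -6.3252.
Neither value makes a denominator zero (r ≠ -4, r ≠ -6), so both are valid.

r = -6.3252 or r = -2.9248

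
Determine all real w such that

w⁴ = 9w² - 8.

Let u = w². The equation becomes u² - 9u + 8 = 0.
Factor: (u - 8)(u - 1) = 0, so u = 8 or u = 1.
w² = 8 gives w = ±2·√(2) ≈ ±2.8284.
w² = 1 gives w = ±1.

w = -2.8284 or w = -1 or w = 1 or w = 2.8284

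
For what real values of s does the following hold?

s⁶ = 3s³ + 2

s = -0.825 or s = 1.5271

Let u = s³. The equation becomes u² - 3u - 2 = 0.
By the quadratic formula, u = 3/2 + √(17)/2 or u = 3/2 - √(17)/2.
s³ = 3/2 + √(17)/2 gives s = ∛(3/2 + √(17)/2) ≈ 1.5271.
s³ = 3/2 - √(17)/2 gives s = -∛(-3/2 + √(17)/2) ≈ -0.825.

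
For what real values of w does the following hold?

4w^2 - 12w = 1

w = -0.0811 or w = 3.0811

Rearrange to standard form: 4w^2 - 12w - 1 = 0.
Discriminant: (-12)^2 - 4*4*(-1) = 160.
Quadratic formula: w = (12 +/- sqrt(160)) / 8.
So w = 3/2 + sqrt(10)/2 ~= 3.0811 or w = 3/2 - sqrt(10)/2 ~= -0.0811.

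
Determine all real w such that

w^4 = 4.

Let u = w^2. The equation becomes u^2 - 4 = 0.
Factor: (u + 2)(u - 2) = 0, so u = -2 or u = 2.
w^2 = -2 < 0 has no real solution.
w^2 = 2 gives w = +/-sqrt(2) ~= +/-1.4142.

w = -1.4142 or w = 1.4142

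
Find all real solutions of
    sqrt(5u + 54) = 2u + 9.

Square both sides: 5u + 54 = (2u + 9)^2.
Expand and rearrange: 4u^2 + 31u + 27 = 0.
Solving gives u = -1 or u = -6.75.
Check each candidate in the original equation:
  u = -1: sqrt(49) = 7, while 2u + 9 = 7 — valid.
  u = -6.75: sqrt(20.25) = 4.5, while 2u + 9 = -4.5 — extraneous.

u = -1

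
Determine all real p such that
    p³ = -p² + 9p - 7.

Rearrange: p³ + p² - 9p + 7 = 0.
Possible rational roots are divisors of 7. Testing p = 1 gives 0, so (p - 1) is a factor.
Divide: p³ + p² - 9p + 7 = (p - 1)(p² + 2p - 7).
Apply the quadratic formula to p² + 2p - 7 = 0: p = (-2 ± √32)/2, i.e. p ≈ 1.8284 or p ≈ -3.8284.

p = -3.8284 or p = 1 or p = 1.8284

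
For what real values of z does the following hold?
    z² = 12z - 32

Bring every term to one side: z² - 12z + 32 = 0.
Factor: (z - 8)(z - 4) = 0.
So z = 8 or z = 4.

z = 4 or z = 8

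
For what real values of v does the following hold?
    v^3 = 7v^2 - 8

Rearrange: v^3 - 7v^2 + 8 = 0.
Possible rational roots are divisors of 8. Testing v = -1 gives 0, so (v + 1) is a factor.
Divide: v^3 - 7v^2 + 8 = (v + 1)(v^2 - 8v + 8).
Apply the quadratic formula to v^2 - 8v + 8 = 0: v = (8 +/- sqrt(32))/2, i.e. v ~= 6.8284 or v ~= 1.1716.

v = -1 or v = 1.1716 or v = 6.8284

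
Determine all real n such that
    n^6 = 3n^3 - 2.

n = 1 or n = 1.2599

Let u = n^3. The equation becomes u^2 - 3u + 2 = 0.
Factor: (u - 1)(u - 2) = 0, so u = 1 or u = 2.
n^3 = 1 gives n = 1.
n^3 = 2 gives n = (2)^(1/3) ~= 1.2599.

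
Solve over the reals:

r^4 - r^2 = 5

r = -1.6707 or r = 1.6707

Let u = r^2. The equation becomes u^2 - u - 5 = 0.
By the quadratic formula, u = 1/2 + sqrt(21)/2 or u = 1/2 - sqrt(21)/2.
r^2 = 1/2 + sqrt(21)/2 gives r = +/-sqrt(1/2 + sqrt(21)/2) ~= +/-1.6707.
r^2 = 1/2 - sqrt(21)/2 < 0 has no real solution.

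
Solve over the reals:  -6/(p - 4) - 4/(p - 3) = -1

p = 3.3765 or p = 13.6235

Multiply both sides by (p - 4)(p - 3):
-6(p - 3) - 4(p - 4) = -(p - 4)(p - 3).
Expand and collect terms: -p² + 17p - 46 = 0.
By the quadratic formula, p = (-17 ± √105) / -2, so p ≈ 3.3765 or p ≈ 13.6235.
Neither value makes a denominator zero (p ≠ 4, p ≠ 3), so both are valid.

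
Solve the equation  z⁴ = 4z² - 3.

Let u = z². The equation becomes u² - 4u + 3 = 0.
Factor: (u - 3)(u - 1) = 0, so u = 3 or u = 1.
z² = 3 gives z = ±√(3) ≈ ±1.7321.
z² = 1 gives z = ±1.

z = -1.7321 or z = -1 or z = 1 or z = 1.7321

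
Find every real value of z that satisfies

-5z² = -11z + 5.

z = 0.6417 or z = 1.5583

Rearrange to standard form: -5z² + 11z - 5 = 0.
Discriminant: (11)² − 4·(-5)·(-5) = 21.
Quadratic formula: z = (-11 ± √21) / (-10).
So z = 11/10 - √(21)/10 ≈ 0.6417 or z = √(21)/10 + 11/10 ≈ 1.5583.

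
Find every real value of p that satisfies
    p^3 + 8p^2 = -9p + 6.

p = -6.4641 or p = -2 or p = 0.4641

Rearrange: p^3 + 8p^2 + 9p - 6 = 0.
Possible rational roots are divisors of -6. Testing p = -2 gives 0, so (p + 2) is a factor.
Divide: p^3 + 8p^2 + 9p - 6 = (p + 2)(p^2 + 6p - 3).
Apply the quadratic formula to p^2 + 6p - 3 = 0: p = (-6 +/- sqrt(48))/2, i.e. p ~= 0.4641 or p ~= -6.4641.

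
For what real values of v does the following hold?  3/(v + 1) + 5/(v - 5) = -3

Multiply both sides by (v + 1)(v - 5):
3(v - 5) + 5(v + 1) = -3(v + 1)(v - 5).
Expand and collect terms: -3v² + 4v + 25 = 0.
By the quadratic formula, v = (-4 ± √316) / -6, so v ≈ -2.2961 or v ≈ 3.6294.
Neither value makes a denominator zero (v ≠ -1, v ≠ 5), so both are valid.

v = -2.2961 or v = 3.6294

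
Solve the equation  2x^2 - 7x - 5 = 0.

Discriminant: (-7)^2 - 4*2*(-5) = 89.
Quadratic formula: x = (7 +/- sqrt(89)) / 4.
So x = 7/4 + sqrt(89)/4 ~= 4.1085 or x = 7/4 - sqrt(89)/4 ~= -0.6085.

x = -0.6085 or x = 4.1085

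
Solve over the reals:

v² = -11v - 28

Bring every term to one side: v² + 11v + 28 = 0.
Factor: (v + 7)(v + 4) = 0.
So v = -7 or v = -4.

v = -7 or v = -4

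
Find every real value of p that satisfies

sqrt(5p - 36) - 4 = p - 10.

p = 8 or p = 9

Isolate the radical: sqrt(5p - 36) = p - 6.
Square both sides: 5p - 36 = (p - 6)^2.
Expand and rearrange: p^2 - 17p + 72 = 0.
Solving gives p = 9 or p = 8.
Check each candidate in the original equation:
  p = 9: sqrt(9) = 3, while p - 6 = 3 — valid.
  p = 8: sqrt(4) = 2, while p - 6 = 2 — valid.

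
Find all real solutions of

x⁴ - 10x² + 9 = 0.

Let u = x². The equation becomes u² - 10u + 9 = 0.
Factor: (u - 9)(u - 1) = 0, so u = 9 or u = 1.
x² = 9 gives x = ±3.
x² = 1 gives x = ±1.

x = -3 or x = -1 or x = 1 or x = 3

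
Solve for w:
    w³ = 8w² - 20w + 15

Rearrange: w³ - 8w² + 20w - 15 = 0.
Possible rational roots are divisors of -15. Testing w = 3 gives 0, so (w - 3) is a factor.
Divide: w³ - 8w² + 20w - 15 = (w - 3)(w² - 5w + 5).
Apply the quadratic formula to w² - 5w + 5 = 0: w = (5 ± √5)/2, i.e. w ≈ 3.618 or w ≈ 1.382.

w = 1.382 or w = 3 or w = 3.618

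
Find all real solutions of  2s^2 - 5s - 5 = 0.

Discriminant: (-5)^2 - 4*2*(-5) = 65.
Quadratic formula: s = (5 +/- sqrt(65)) / 4.
So s = 5/4 + sqrt(65)/4 ~= 3.2656 or s = 5/4 - sqrt(65)/4 ~= -0.7656.

s = -0.7656 or s = 3.2656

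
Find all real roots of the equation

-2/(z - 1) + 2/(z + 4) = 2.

z = -2.618 or z = -0.382

Multiply both sides by (z - 1)(z + 4):
-2(z + 4) + 2(z - 1) = 2(z - 1)(z + 4).
Expand and collect terms: 2z^2 + 6z + 2 = 0.
By the quadratic formula, z = (-6 +/- sqrt(20)) / 4, so z ~= -0.382 or z ~= -2.618.
Neither value makes a denominator zero (z != 1, z != -4), so both are valid.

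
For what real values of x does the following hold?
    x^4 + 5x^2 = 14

Let u = x^2. The equation becomes u^2 + 5u - 14 = 0.
Factor: (u + 7)(u - 2) = 0, so u = -7 or u = 2.
x^2 = -7 < 0 has no real solution.
x^2 = 2 gives x = +/-sqrt(2) ~= +/-1.4142.

x = -1.4142 or x = 1.4142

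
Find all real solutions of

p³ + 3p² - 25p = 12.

Rearrange: p³ + 3p² - 25p - 12 = 0.
Possible rational roots are divisors of -12. Testing p = 4 gives 0, so (p - 4) is a factor.
Divide: p³ + 3p² - 25p - 12 = (p - 4)(p² + 7p + 3).
Apply the quadratic formula to p² + 7p + 3 = 0: p = (-7 ± √37)/2, i.e. p ≈ -0.4586 or p ≈ -6.5414.

p = -6.5414 or p = -0.4586 or p = 4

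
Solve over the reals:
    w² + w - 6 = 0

Factor: (w + 3)(w - 2) = 0.
So w = -3 or w = 2.

w = -3 or w = 2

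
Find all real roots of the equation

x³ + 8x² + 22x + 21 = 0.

x = -3

Possible rational roots are divisors of 21. Testing x = -3 gives 0, so (x + 3) is a factor.
Divide: x³ + 8x² + 22x + 21 = (x + 3)(x² + 5x + 7).
The quadratic x² + 5x + 7 has discriminant -3 < 0, so no further real roots.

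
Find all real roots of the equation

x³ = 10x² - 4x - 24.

x = -1.2915 or x = 2 or x = 9.2915

Rearrange: x³ - 10x² + 4x + 24 = 0.
Possible rational roots are divisors of 24. Testing x = 2 gives 0, so (x - 2) is a factor.
Divide: x³ - 10x² + 4x + 24 = (x - 2)(x² - 8x - 12).
Apply the quadratic formula to x² - 8x - 12 = 0: x = (8 ± √112)/2, i.e. x ≈ 9.2915 or x ≈ -1.2915.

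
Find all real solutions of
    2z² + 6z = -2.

Rearrange to standard form: 2z² + 6z + 2 = 0.
Discriminant: (6)² − 4·2·2 = 20.
Quadratic formula: z = (-6 ± √20) / 4.
So z = -3/2 + √(5)/2 ≈ -0.382 or z = -3/2 - √(5)/2 ≈ -2.618.

z = -2.618 or z = -0.382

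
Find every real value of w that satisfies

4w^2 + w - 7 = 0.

w = -1.4538 or w = 1.2038

Discriminant: (1)^2 - 4*4*(-7) = 113.
Quadratic formula: w = (-1 +/- sqrt(113)) / 8.
So w = -1/8 + sqrt(113)/8 ~= 1.2038 or w = -sqrt(113)/8 - 1/8 ~= -1.4538.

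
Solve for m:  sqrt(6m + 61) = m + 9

Square both sides: 6m + 61 = (m + 9)^2.
Expand and rearrange: m^2 + 12m + 20 = 0.
Solving gives m = -2 or m = -10.
Check each candidate in the original equation:
  m = -2: sqrt(49) = 7, while m + 9 = 7 — valid.
  m = -10: sqrt(1) = 1, while m + 9 = -1 — extraneous.

m = -2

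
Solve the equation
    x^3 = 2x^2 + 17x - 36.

Rearrange: x^3 - 2x^2 - 17x + 36 = 0.
Possible rational roots are divisors of 36. Testing x = 4 gives 0, so (x - 4) is a factor.
Divide: x^3 - 2x^2 - 17x + 36 = (x - 4)(x^2 + 2x - 9).
Apply the quadratic formula to x^2 + 2x - 9 = 0: x = (-2 +/- sqrt(40))/2, i.e. x ~= 2.1623 or x ~= -4.1623.

x = -4.1623 or x = 2.1623 or x = 4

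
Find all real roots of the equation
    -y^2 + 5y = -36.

y = -4 or y = 9

Bring every term to one side: -y^2 + 5y + 36 = 0.
Factor: -1(y + 4)(y - 9) = 0.
So y = -4 or y = 9.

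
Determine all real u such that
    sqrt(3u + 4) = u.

Square both sides: 3u + 4 = (u)^2.
Expand and rearrange: u^2 - 3u - 4 = 0.
Solving gives u = 4 or u = -1.
Check each candidate in the original equation:
  u = 4: sqrt(16) = 4, while u = 4 — valid.
  u = -1: sqrt(1) = 1, while u = -1 — extraneous.

u = 4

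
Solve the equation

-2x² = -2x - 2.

x = -0.618 or x = 1.618

Rearrange to standard form: -2x² + 2x + 2 = 0.
Discriminant: (2)² − 4·(-2)·2 = 20.
Quadratic formula: x = (-2 ± √20) / (-4).
So x = 1/2 - √(5)/2 ≈ -0.618 or x = 1/2 + √(5)/2 ≈ 1.618.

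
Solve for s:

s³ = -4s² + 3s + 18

Rearrange: s³ + 4s² - 3s - 18 = 0.
Possible rational roots are divisors of -18. Testing s = 2 gives 0, so (s - 2) is a factor.
Divide: s³ + 4s² - 3s - 18 = (s - 2)(s² + 6s + 9).
The quadratic has the repeated root s = -3.

s = -3 or s = 2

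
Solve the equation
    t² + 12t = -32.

t = -8 or t = -4

Bring every term to one side: t² + 12t + 32 = 0.
Factor: (t + 4)(t + 8) = 0.
So t = -4 or t = -8.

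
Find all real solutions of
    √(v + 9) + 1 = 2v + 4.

Isolate the radical: √(v + 9) = 2v + 3.
Square both sides: v + 9 = (2v + 3)².
Expand and rearrange: 4v² + 11v = 0.
Solving gives v = 0 or v = -2.75.
Check each candidate in the original equation:
  v = 0: √(9) = 3, while 2v + 3 = 3 — valid.
  v = -2.75: √(6.25) = 2.5, while 2v + 3 = -2.5 — extraneous.

v = 0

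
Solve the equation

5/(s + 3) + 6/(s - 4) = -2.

s = -6.5 or s = 2

Multiply both sides by (s + 3)(s - 4):
5(s - 4) + 6(s + 3) = -2(s + 3)(s - 4).
Expand and collect terms: -2s^2 - 9s + 26 = 0.
Factor or apply the quadratic formula: s = -6.5 or s = 2.
Neither value makes a denominator zero (s != -3, s != 4), so both are valid.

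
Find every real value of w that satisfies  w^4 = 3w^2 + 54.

Let u = w^2. The equation becomes u^2 - 3u - 54 = 0.
Factor: (u - 9)(u + 6) = 0, so u = 9 or u = -6.
w^2 = 9 gives w = +/-3.
w^2 = -6 < 0 has no real solution.

w = -3 or w = 3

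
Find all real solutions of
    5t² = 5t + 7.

t = -0.7845 or t = 1.7845

Rearrange to standard form: 5t² - 5t - 7 = 0.
Discriminant: (-5)² − 4·5·(-7) = 165.
Quadratic formula: t = (5 ± √165) / 10.
So t = 1/2 + √(165)/10 ≈ 1.7845 or t = 1/2 - √(165)/10 ≈ -0.7845.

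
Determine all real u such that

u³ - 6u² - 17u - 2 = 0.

Possible rational roots are divisors of -2. Testing u = -2 gives 0, so (u + 2) is a factor.
Divide: u³ - 6u² - 17u - 2 = (u + 2)(u² - 8u - 1).
Apply the quadratic formula to u² - 8u - 1 = 0: u = (8 ± √68)/2, i.e. u ≈ 8.1231 or u ≈ -0.1231.

u = -2 or u = -0.1231 or u = 8.1231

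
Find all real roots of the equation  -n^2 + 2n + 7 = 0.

Discriminant: (2)^2 - 4*(-1)*7 = 32.
Quadratic formula: n = (-2 +/- sqrt(32)) / (-2).
So n = 1 - 2*sqrt(2) ~= -1.8284 or n = 1 + 2*sqrt(2) ~= 3.8284.

n = -1.8284 or n = 3.8284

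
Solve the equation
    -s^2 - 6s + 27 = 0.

Factor: -1(s + 9)(s - 3) = 0.
So s = -9 or s = 3.

s = -9 or s = 3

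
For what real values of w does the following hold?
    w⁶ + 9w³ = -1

w = -2.0714 or w = -0.4828

Let u = w³. The equation becomes u² + 9u + 1 = 0.
By the quadratic formula, u = -9/2 + √(77)/2 or u = -9/2 - √(77)/2.
w³ = -9/2 + √(77)/2 gives w = -∛(9/2 - √(77)/2) ≈ -0.4828.
w³ = -9/2 - √(77)/2 gives w = -∛(√(77)/2 + 9/2) ≈ -2.0714.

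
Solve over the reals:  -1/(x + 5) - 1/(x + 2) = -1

x = -4.3028 or x = -0.6972

Multiply both sides by (x + 5)(x + 2):
-(x + 2) - (x + 5) = -(x + 5)(x + 2).
Expand and collect terms: -x² - 5x - 3 = 0.
By the quadratic formula, x = (5 ± √13) / -2, so x ≈ -4.3028 or x ≈ -0.6972.
Neither value makes a denominator zero (x ≠ -5, x ≠ -2), so both are valid.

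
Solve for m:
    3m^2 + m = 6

m = -1.5907 or m = 1.2573

Rearrange to standard form: 3m^2 + m - 6 = 0.
Discriminant: (1)^2 - 4*3*(-6) = 73.
Quadratic formula: m = (-1 +/- sqrt(73)) / 6.
So m = -1/6 + sqrt(73)/6 ~= 1.2573 or m = -sqrt(73)/6 - 1/6 ~= -1.5907.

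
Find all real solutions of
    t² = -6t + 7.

t = -7 or t = 1

Bring every term to one side: t² + 6t - 7 = 0.
Factor: (t + 7)(t - 1) = 0.
So t = -7 or t = 1.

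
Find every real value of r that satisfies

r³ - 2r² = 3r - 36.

r = -3

Rearrange: r³ - 2r² - 3r + 36 = 0.
Possible rational roots are divisors of 36. Testing r = -3 gives 0, so (r + 3) is a factor.
Divide: r³ - 2r² - 3r + 36 = (r + 3)(r² - 5r + 12).
The quadratic r² - 5r + 12 has discriminant -23 < 0, so no further real roots.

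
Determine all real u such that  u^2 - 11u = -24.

u = 3 or u = 8

Bring every term to one side: u^2 - 11u + 24 = 0.
Factor: (u - 8)(u - 3) = 0.
So u = 8 or u = 3.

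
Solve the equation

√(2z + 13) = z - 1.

z = 6

Square both sides: 2z + 13 = (z - 1)².
Expand and rearrange: z² - 4z - 12 = 0.
Solving gives z = 6 or z = -2.
Check each candidate in the original equation:
  z = 6: √(25) = 5, while z - 1 = 5 — valid.
  z = -2: √(9) = 3, while z - 1 = -3 — extraneous.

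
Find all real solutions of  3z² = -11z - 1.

Rearrange to standard form: 3z² + 11z + 1 = 0.
Discriminant: (11)² − 4·3·1 = 109.
Quadratic formula: z = (-11 ± √109) / 6.
So z = -11/6 + √(109)/6 ≈ -0.0933 or z = -11/6 - √(109)/6 ≈ -3.5734.

z = -3.5734 or z = -0.0933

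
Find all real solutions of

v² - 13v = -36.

v = 4 or v = 9

Bring every term to one side: v² - 13v + 36 = 0.
Factor: (v - 4)(v - 9) = 0.
So v = 4 or v = 9.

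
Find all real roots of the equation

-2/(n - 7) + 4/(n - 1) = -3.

n = -0.2206 or n = 7.554

Multiply both sides by (n - 7)(n - 1):
-2(n - 1) + 4(n - 7) = -3(n - 7)(n - 1).
Expand and collect terms: -3n² + 22n + 5 = 0.
By the quadratic formula, n = (-22 ± √544) / -6, so n ≈ -0.2206 or n ≈ 7.554.
Neither value makes a denominator zero (n ≠ 7, n ≠ 1), so both are valid.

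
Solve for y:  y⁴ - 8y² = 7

Let u = y². The equation becomes u² - 8u - 7 = 0.
By the quadratic formula, u = 4 + √(23) or u = 4 - √(23).
y² = 4 + √(23) gives y = ±√(4 + √(23)) ≈ ±2.9658.
y² = 4 - √(23) < 0 has no real solution.

y = -2.9658 or y = 2.9658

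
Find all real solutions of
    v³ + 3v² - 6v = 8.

v = -4 or v = -1 or v = 2

Rearrange: v³ + 3v² - 6v - 8 = 0.
Possible rational roots are divisors of -8. Testing v = -1 gives 0, so (v + 1) is a factor.
Divide: v³ + 3v² - 6v - 8 = (v + 1)(v² + 2v - 8).
Factor the quadratic: v = 2 or v = -4.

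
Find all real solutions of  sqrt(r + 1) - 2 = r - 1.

r = -1 or r = 0

Isolate the radical: sqrt(r + 1) = r + 1.
Square both sides: r + 1 = (r + 1)^2.
Expand and rearrange: r^2 + r = 0.
Solving gives r = 0 or r = -1.
Check each candidate in the original equation:
  r = 0: sqrt(1) = 1, while r + 1 = 1 — valid.
  r = -1: sqrt(0) = 0, while r + 1 = 0 — valid.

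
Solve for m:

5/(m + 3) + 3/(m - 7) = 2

m = -0.899 or m = 8.899

Multiply both sides by (m + 3)(m - 7):
5(m - 7) + 3(m + 3) = 2(m + 3)(m - 7).
Expand and collect terms: 2m² - 16m - 16 = 0.
By the quadratic formula, m = (16 ± √384) / 4, so m ≈ 8.899 or m ≈ -0.899.
Neither value makes a denominator zero (m ≠ -3, m ≠ 7), so both are valid.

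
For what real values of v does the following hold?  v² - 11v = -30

v = 5 or v = 6

Bring every term to one side: v² - 11v + 30 = 0.
Factor: (v - 6)(v - 5) = 0.
So v = 6 or v = 5.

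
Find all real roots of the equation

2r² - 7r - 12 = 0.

r = -1.2604 or r = 4.7604

Discriminant: (-7)² − 4·2·(-12) = 145.
Quadratic formula: r = (7 ± √145) / 4.
So r = 7/4 + √(145)/4 ≈ 4.7604 or r = 7/4 - √(145)/4 ≈ -1.2604.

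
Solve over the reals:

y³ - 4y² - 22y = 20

Rearrange: y³ - 4y² - 22y - 20 = 0.
Possible rational roots are divisors of -20. Testing y = -2 gives 0, so (y + 2) is a factor.
Divide: y³ - 4y² - 22y - 20 = (y + 2)(y² - 6y - 10).
Apply the quadratic formula to y² - 6y - 10 = 0: y = (6 ± √76)/2, i.e. y ≈ 7.3589 or y ≈ -1.3589.

y = -2 or y = -1.3589 or y = 7.3589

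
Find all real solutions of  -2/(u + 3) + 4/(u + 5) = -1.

u = -7.8284 or u = -2.1716

Multiply both sides by (u + 3)(u + 5):
-2(u + 5) + 4(u + 3) = -(u + 3)(u + 5).
Expand and collect terms: -u^2 - 10u - 17 = 0.
By the quadratic formula, u = (10 +/- sqrt(32)) / -2, so u ~= -7.8284 or u ~= -2.1716.
Neither value makes a denominator zero (u != -3, u != -5), so both are valid.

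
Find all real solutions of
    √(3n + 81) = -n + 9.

Square both sides: 3n + 81 = (-n + 9)².
Expand and rearrange: n² - 21n = 0.
Solving gives n = 21 or n = 0.
Check each candidate in the original equation:
  n = 21: √(144) = 12, while -n + 9 = -12 — extraneous.
  n = 0: √(81) = 9, while -n + 9 = 9 — valid.

n = 0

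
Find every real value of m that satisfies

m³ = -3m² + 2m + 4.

m = -3.2361 or m = -1 or m = 1.2361

Rearrange: m³ + 3m² - 2m - 4 = 0.
Possible rational roots are divisors of -4. Testing m = -1 gives 0, so (m + 1) is a factor.
Divide: m³ + 3m² - 2m - 4 = (m + 1)(m² + 2m - 4).
Apply the quadratic formula to m² + 2m - 4 = 0: m = (-2 ± √20)/2, i.e. m ≈ 1.2361 or m ≈ -3.2361.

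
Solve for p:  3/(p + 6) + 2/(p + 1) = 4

p = -5.3277 or p = -0.4223

Multiply both sides by (p + 6)(p + 1):
3(p + 1) + 2(p + 6) = 4(p + 6)(p + 1).
Expand and collect terms: 4p^2 + 23p + 9 = 0.
By the quadratic formula, p = (-23 +/- sqrt(385)) / 8, so p ~= -0.4223 or p ~= -5.3277.
Neither value makes a denominator zero (p != -6, p != -1), so both are valid.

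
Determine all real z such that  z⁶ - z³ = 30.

Let u = z³. The equation becomes u² - u - 30 = 0.
Factor: (u + 5)(u - 6) = 0, so u = -5 or u = 6.
z³ = -5 gives z = -∛(5) ≈ -1.71.
z³ = 6 gives z = ∛(6) ≈ 1.8171.

z = -1.71 or z = 1.8171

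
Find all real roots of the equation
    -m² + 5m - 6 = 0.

m = 2 or m = 3

Factor: -1(m - 2)(m - 3) = 0.
So m = 2 or m = 3.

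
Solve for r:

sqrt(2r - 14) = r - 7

Square both sides: 2r - 14 = (r - 7)^2.
Expand and rearrange: r^2 - 16r + 63 = 0.
Solving gives r = 9 or r = 7.
Check each candidate in the original equation:
  r = 9: sqrt(4) = 2, while r - 7 = 2 — valid.
  r = 7: sqrt(0) = 0, while r - 7 = 0 — valid.

r = 7 or r = 9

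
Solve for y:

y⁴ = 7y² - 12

Let u = y². The equation becomes u² - 7u + 12 = 0.
Factor: (u - 3)(u - 4) = 0, so u = 3 or u = 4.
y² = 3 gives y = ±√(3) ≈ ±1.7321.
y² = 4 gives y = ±2.

y = -2 or y = -1.7321 or y = 1.7321 or y = 2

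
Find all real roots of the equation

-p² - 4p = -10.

Rearrange to standard form: -p² - 4p + 10 = 0.
Discriminant: (-4)² − 4·(-1)·10 = 56.
Quadratic formula: p = (4 ± √56) / (-2).
So p = -√(14) - 2 ≈ -5.7417 or p = -2 + √(14) ≈ 1.7417.

p = -5.7417 or p = 1.7417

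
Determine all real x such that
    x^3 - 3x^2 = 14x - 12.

x = -3 or x = 0.7639 or x = 5.2361

Rearrange: x^3 - 3x^2 - 14x + 12 = 0.
Possible rational roots are divisors of 12. Testing x = -3 gives 0, so (x + 3) is a factor.
Divide: x^3 - 3x^2 - 14x + 12 = (x + 3)(x^2 - 6x + 4).
Apply the quadratic formula to x^2 - 6x + 4 = 0: x = (6 +/- sqrt(20))/2, i.e. x ~= 5.2361 or x ~= 0.7639.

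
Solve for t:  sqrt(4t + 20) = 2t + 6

t = -1

Square both sides: 4t + 20 = (2t + 6)^2.
Expand and rearrange: 4t^2 + 20t + 16 = 0.
Solving gives t = -1 or t = -4.
Check each candidate in the original equation:
  t = -1: sqrt(16) = 4, while 2t + 6 = 4 — valid.
  t = -4: sqrt(4) = 2, while 2t + 6 = -2 — extraneous.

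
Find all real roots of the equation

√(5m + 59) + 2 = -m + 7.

m = -2

Isolate the radical: √(5m + 59) = -m + 5.
Square both sides: 5m + 59 = (-m + 5)².
Expand and rearrange: m² - 15m - 34 = 0.
Solving gives m = 17 or m = -2.
Check each candidate in the original equation:
  m = 17: √(144) = 12, while -m + 5 = -12 — extraneous.
  m = -2: √(49) = 7, while -m + 5 = 7 — valid.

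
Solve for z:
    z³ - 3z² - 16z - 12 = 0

z = -2 or z = -1 or z = 6

Possible rational roots are divisors of -12. Testing z = -2 gives 0, so (z + 2) is a factor.
Divide: z³ - 3z² - 16z - 12 = (z + 2)(z² - 5z - 6).
Factor the quadratic: z = 6 or z = -1.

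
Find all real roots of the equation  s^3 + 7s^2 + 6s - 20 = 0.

Possible rational roots are divisors of -20. Testing s = -5 gives 0, so (s + 5) is a factor.
Divide: s^3 + 7s^2 + 6s - 20 = (s + 5)(s^2 + 2s - 4).
Apply the quadratic formula to s^2 + 2s - 4 = 0: s = (-2 +/- sqrt(20))/2, i.e. s ~= 1.2361 or s ~= -3.2361.

s = -5 or s = -3.2361 or s = 1.2361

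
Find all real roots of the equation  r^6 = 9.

r = -1.4422 or r = 1.4422

Let u = r^3. The equation becomes u^2 - 9 = 0.
Factor: (u - 3)(u + 3) = 0, so u = 3 or u = -3.
r^3 = 3 gives r = (3)^(1/3) ~= 1.4422.
r^3 = -3 gives r = -(3)^(1/3) ~= -1.4422.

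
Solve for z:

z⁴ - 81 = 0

Let u = z². The equation becomes u² - 81 = 0.
Factor: (u + 9)(u - 9) = 0, so u = -9 or u = 9.
z² = -9 < 0 has no real solution.
z² = 9 gives z = ±3.

z = -3 or z = 3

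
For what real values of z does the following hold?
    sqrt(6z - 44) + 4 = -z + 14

z = 8

Isolate the radical: sqrt(6z - 44) = -z + 10.
Square both sides: 6z - 44 = (-z + 10)^2.
Expand and rearrange: z^2 - 26z + 144 = 0.
Solving gives z = 18 or z = 8.
Check each candidate in the original equation:
  z = 18: sqrt(64) = 8, while -z + 10 = -8 — extraneous.
  z = 8: sqrt(4) = 2, while -z + 10 = 2 — valid.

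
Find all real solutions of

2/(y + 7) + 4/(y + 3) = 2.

y = -6.3723 or y = -0.6277

Multiply both sides by (y + 7)(y + 3):
2(y + 3) + 4(y + 7) = 2(y + 7)(y + 3).
Expand and collect terms: 2y² + 14y + 8 = 0.
By the quadratic formula, y = (-14 ± √132) / 4, so y ≈ -0.6277 or y ≈ -6.3723.
Neither value makes a denominator zero (y ≠ -7, y ≠ -3), so both are valid.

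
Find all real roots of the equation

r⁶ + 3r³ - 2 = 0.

Let u = r³. The equation becomes u² + 3u - 2 = 0.
By the quadratic formula, u = -3/2 + √(17)/2 or u = -√(17)/2 - 3/2.
r³ = -3/2 + √(17)/2 gives r = ∛(-3/2 + √(17)/2) ≈ 0.825.
r³ = -√(17)/2 - 3/2 gives r = -∛(3/2 + √(17)/2) ≈ -1.5271.

r = -1.5271 or r = 0.825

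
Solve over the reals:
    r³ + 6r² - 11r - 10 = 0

r = -7.3166 or r = -0.6834 or r = 2

Possible rational roots are divisors of -10. Testing r = 2 gives 0, so (r - 2) is a factor.
Divide: r³ + 6r² - 11r - 10 = (r - 2)(r² + 8r + 5).
Apply the quadratic formula to r² + 8r + 5 = 0: r = (-8 ± √44)/2, i.e. r ≈ -0.6834 or r ≈ -7.3166.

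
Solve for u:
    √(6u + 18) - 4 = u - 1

u = -3 or u = 3

Isolate the radical: √(6u + 18) = u + 3.
Square both sides: 6u + 18 = (u + 3)².
Expand and rearrange: u² - 9 = 0.
Solving gives u = 3 or u = -3.
Check each candidate in the original equation:
  u = 3: √(36) = 6, while u + 3 = 6 — valid.
  u = -3: √(0) = 0, while u + 3 = 0 — valid.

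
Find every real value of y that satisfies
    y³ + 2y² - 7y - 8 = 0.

y = -3.3723 or y = -1 or y = 2.3723

Possible rational roots are divisors of -8. Testing y = -1 gives 0, so (y + 1) is a factor.
Divide: y³ + 2y² - 7y - 8 = (y + 1)(y² + y - 8).
Apply the quadratic formula to y² + y - 8 = 0: y = (-1 ± √33)/2, i.e. y ≈ 2.3723 or y ≈ -3.3723.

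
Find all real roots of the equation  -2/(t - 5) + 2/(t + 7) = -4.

Multiply both sides by (t - 5)(t + 7):
-2(t + 7) + 2(t - 5) = -4(t - 5)(t + 7).
Expand and collect terms: -4t² - 8t + 164 = 0.
By the quadratic formula, t = (8 ± √2688) / -8, so t ≈ -7.4807 or t ≈ 5.4807.
Neither value makes a denominator zero (t ≠ 5, t ≠ -7), so both are valid.

t = -7.4807 or t = 5.4807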